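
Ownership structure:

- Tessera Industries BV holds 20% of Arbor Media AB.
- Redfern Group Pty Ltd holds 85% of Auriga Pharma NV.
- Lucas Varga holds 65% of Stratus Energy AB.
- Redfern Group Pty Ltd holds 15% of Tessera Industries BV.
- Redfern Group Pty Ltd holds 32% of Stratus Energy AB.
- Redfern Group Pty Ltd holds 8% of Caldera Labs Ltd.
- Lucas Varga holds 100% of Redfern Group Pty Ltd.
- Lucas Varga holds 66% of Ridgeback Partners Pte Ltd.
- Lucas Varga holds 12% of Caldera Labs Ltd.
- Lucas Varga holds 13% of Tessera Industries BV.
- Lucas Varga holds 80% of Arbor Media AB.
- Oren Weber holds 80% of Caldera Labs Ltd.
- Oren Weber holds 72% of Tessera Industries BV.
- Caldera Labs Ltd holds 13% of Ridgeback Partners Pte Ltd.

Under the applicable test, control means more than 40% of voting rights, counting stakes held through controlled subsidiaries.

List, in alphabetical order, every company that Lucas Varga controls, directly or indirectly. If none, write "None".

Arbor Media AB, Auriga Pharma NV, Redfern Group Pty Ltd, Ridgeback Partners Pte Ltd, Stratus Energy AB

Lucas holds 100% of Redfern, so Lucas controls Redfern.
Lucas and Redfern together hold 65% + 32% = 97% of Stratus, so Lucas controls Stratus.
Lucas holds 80% of Arbor, so Lucas controls Arbor.
Lucas holds 66% of Ridgeback, so Lucas controls Ridgeback.
Redfern holds 85% of Auriga, so Lucas controls Auriga.
No other company's threshold is met.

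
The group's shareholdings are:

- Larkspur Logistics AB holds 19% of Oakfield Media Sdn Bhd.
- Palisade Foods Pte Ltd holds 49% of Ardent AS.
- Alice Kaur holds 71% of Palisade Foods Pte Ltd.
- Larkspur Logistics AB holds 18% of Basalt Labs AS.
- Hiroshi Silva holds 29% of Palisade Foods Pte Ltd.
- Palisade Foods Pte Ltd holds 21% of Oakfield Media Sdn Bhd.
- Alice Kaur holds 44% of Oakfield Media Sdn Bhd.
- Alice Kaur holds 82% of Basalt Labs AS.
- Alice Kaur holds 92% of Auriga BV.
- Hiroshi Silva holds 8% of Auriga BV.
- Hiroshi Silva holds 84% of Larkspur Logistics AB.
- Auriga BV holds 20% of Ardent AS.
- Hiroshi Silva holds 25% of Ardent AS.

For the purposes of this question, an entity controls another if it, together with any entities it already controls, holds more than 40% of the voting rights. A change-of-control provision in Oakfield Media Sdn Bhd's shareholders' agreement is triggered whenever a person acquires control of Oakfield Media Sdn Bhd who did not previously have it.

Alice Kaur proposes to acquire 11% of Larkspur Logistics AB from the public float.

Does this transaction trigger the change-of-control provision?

The purchase changes only Alice's holdings, so Alice is the only person who could newly come to control Oakfield.
Alice holds 71% of Palisade, so Alice controls Palisade.
Alice and Palisade together hold 44% + 21% = 65% of Oakfield, so Alice controls Oakfield.
So Alice already controls Oakfield before the transaction.
After the purchase, Alice holds 11% of Larkspur directly.
Alice controlled Oakfield already, so this is not a new person acquiring control; every other person's position is unchanged or reduced.
No new person acquires control, so the clause is not triggered.

No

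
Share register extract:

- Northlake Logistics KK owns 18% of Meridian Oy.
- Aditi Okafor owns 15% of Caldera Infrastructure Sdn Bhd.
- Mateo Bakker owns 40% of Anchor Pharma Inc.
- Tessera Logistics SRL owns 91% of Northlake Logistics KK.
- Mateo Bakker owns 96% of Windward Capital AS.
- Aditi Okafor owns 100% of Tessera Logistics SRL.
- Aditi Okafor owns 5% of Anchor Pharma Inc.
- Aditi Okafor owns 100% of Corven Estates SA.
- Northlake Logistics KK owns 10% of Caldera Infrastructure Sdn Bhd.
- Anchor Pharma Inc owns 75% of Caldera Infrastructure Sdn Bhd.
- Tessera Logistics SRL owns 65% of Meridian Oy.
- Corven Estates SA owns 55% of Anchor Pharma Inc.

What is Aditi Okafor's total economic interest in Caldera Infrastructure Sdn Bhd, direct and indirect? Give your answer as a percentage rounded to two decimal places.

Aditi reaches Caldera along 4 paths.
Direct stake: 15% = 15%.
Via Tessera → Northlake: 100% × 91% × 10% = 9.1%.
Via Anchor: 5% × 75% = 3.75%.
Via Corven → Anchor: 100% × 55% × 75% = 41.25%.
Total: 15% + 9.1% + 3.75% + 41.25% = 69.1%.
Rounded: 69.10%.

69.10%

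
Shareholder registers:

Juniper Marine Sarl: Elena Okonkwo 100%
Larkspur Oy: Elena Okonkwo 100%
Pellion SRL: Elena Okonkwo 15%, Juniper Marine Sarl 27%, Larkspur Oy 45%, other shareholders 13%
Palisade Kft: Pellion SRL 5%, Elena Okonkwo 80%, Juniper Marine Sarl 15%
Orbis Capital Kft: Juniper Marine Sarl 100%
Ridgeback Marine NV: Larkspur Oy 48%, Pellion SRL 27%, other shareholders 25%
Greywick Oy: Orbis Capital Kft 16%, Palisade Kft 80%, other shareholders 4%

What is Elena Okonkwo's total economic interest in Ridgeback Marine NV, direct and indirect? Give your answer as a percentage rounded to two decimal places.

71.49%

Elena reaches Ridgeback along 4 paths.
Via Larkspur: 100% × 48% = 48%.
Via Pellion: 15% × 27% = 4.05%.
Via Juniper → Pellion: 100% × 27% × 27% = 7.29%.
Via Larkspur → Pellion: 100% × 45% × 27% = 12.15%.
Total: 48% + 4.05% + 7.29% + 12.15% = 71.49%.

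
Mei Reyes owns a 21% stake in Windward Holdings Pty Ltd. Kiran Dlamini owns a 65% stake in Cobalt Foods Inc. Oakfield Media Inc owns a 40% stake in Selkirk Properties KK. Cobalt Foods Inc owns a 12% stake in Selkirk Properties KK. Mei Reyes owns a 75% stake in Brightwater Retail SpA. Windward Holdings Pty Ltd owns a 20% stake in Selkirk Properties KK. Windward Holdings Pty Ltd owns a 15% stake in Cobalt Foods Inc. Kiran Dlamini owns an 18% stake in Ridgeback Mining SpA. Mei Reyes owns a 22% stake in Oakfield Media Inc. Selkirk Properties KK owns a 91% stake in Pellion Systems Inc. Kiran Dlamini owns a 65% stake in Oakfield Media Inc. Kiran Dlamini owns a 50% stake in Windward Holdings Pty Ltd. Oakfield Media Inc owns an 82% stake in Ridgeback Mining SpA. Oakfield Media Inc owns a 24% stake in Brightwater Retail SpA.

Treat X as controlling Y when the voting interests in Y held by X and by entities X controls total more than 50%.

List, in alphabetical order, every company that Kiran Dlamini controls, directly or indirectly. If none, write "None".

Cobalt Foods Inc, Oakfield Media Inc, Pellion Systems Inc, Ridgeback Mining SpA, Selkirk Properties KK

Kiran holds 65% of Oakfield, so Kiran controls Oakfield.
Oakfield and Kiran together hold 82% + 18% = 100% of Ridgeback, so Kiran controls Ridgeback.
Kiran holds 65% of Cobalt, so Kiran controls Cobalt.
Oakfield and Cobalt together hold 40% + 12% = 52% of Selkirk, so Kiran controls Selkirk.
Selkirk holds 91% of Pellion, so Kiran controls Pellion.
No other company's threshold is met.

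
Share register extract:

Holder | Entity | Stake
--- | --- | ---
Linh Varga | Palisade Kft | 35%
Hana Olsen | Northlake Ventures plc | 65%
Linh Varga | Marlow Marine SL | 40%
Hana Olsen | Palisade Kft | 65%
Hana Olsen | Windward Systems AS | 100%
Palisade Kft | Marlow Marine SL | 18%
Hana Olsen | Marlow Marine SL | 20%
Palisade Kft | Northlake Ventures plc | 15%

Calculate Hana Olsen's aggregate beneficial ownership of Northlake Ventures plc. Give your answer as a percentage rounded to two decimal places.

Hana reaches Northlake along 2 paths.
Via Palisade: 65% × 15% = 9.75%.
Direct stake: 65% = 65%.
Total: 9.75% + 65% = 74.75%.

74.75%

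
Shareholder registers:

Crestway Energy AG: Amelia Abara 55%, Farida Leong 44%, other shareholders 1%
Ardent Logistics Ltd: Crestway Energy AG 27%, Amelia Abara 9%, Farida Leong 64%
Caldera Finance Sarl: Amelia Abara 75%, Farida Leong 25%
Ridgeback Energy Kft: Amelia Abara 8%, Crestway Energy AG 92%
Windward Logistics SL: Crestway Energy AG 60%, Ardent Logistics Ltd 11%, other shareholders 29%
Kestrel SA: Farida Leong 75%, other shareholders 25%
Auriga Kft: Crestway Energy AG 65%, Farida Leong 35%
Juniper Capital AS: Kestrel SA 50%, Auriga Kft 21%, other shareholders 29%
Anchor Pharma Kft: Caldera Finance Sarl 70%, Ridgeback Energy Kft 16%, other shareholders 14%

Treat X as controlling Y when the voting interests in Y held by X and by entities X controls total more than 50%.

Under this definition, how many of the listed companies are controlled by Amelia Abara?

6

Amelia holds 55% of Crestway, so Amelia controls Crestway.
Amelia holds 75% of Caldera, so Amelia controls Caldera.
Amelia and Crestway together hold 8% + 92% = 100% of Ridgeback, so Amelia controls Ridgeback.
Crestway holds 60% of Windward, so Amelia controls Windward.
Crestway holds 65% of Auriga, so Amelia controls Auriga.
Caldera and Ridgeback together hold 70% + 16% = 86% of Anchor, so Amelia controls Anchor.
No other company's threshold is met.
Amelia controls 6 companies.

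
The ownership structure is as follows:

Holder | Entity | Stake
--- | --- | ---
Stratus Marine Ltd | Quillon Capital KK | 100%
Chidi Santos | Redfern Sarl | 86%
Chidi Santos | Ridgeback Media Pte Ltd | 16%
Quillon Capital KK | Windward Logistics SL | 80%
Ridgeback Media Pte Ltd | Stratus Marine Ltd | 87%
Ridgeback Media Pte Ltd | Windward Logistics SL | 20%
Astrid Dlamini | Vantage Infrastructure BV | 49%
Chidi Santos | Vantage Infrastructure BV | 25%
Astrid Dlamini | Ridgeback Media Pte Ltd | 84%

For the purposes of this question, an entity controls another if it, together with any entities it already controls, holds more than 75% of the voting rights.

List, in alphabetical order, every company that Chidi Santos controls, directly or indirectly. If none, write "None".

Redfern Sarl

Chidi holds 86% of Redfern, so Chidi controls Redfern.
No other company's threshold is met.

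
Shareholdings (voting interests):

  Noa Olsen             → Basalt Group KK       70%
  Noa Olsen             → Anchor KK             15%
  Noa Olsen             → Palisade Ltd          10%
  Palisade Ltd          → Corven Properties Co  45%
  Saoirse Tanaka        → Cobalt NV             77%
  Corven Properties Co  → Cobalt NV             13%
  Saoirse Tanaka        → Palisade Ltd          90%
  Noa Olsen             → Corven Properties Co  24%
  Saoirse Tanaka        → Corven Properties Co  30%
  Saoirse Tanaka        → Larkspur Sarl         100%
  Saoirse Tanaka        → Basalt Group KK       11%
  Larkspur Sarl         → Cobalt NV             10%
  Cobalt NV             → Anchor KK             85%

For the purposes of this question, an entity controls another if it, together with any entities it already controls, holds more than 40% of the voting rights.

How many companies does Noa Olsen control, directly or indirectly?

Noa holds 70% of Basalt, so Noa controls Basalt.
No other company's threshold is met.
Noa controls 1 company.

1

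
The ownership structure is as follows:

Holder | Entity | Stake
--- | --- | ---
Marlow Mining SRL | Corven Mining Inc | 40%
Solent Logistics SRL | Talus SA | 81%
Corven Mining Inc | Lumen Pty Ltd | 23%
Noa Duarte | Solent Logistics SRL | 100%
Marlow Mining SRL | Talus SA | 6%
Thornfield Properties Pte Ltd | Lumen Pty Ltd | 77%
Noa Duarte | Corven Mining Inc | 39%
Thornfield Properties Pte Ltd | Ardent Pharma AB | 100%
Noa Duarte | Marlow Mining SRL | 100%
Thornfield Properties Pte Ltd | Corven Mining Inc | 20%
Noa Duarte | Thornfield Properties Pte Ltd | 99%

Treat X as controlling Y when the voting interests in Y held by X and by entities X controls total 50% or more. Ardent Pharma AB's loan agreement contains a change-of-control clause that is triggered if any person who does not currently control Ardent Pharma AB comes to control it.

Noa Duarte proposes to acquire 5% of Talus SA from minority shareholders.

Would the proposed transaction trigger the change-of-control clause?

The purchase changes only Noa's holdings, so Noa is the only person who could newly come to control Ardent.
Noa holds 99% of Thornfield, so Noa controls Thornfield.
Thornfield holds 100% of Ardent, so Noa controls Ardent.
So Noa already controls Ardent before the transaction.
After the purchase, Noa holds 5% of Talus directly.
Noa controlled Ardent already, so this is not a new person acquiring control; every other person's position is unchanged or reduced.
No new person acquires control, so the clause is not triggered.

No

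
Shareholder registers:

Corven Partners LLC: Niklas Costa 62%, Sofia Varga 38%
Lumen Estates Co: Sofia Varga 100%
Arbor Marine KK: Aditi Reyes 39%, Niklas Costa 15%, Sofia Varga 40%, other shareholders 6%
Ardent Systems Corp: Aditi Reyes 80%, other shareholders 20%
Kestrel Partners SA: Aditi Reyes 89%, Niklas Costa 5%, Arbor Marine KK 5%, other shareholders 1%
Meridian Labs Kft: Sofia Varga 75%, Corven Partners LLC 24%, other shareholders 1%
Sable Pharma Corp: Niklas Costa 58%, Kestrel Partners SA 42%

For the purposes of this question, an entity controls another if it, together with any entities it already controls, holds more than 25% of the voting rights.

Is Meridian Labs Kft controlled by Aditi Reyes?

Aditi holds 39% of Arbor, so Aditi controls Arbor.
Aditi holds 80% of Ardent, so Aditi controls Ardent.
Aditi and Arbor together hold 89% + 5% = 94% of Kestrel, so Aditi controls Kestrel.
Kestrel holds 42% of Sable, so Aditi controls Sable.
Neither Aditi nor any entity Aditi controls holds any voting interest in Meridian.
So Aditi does not control Meridian.

No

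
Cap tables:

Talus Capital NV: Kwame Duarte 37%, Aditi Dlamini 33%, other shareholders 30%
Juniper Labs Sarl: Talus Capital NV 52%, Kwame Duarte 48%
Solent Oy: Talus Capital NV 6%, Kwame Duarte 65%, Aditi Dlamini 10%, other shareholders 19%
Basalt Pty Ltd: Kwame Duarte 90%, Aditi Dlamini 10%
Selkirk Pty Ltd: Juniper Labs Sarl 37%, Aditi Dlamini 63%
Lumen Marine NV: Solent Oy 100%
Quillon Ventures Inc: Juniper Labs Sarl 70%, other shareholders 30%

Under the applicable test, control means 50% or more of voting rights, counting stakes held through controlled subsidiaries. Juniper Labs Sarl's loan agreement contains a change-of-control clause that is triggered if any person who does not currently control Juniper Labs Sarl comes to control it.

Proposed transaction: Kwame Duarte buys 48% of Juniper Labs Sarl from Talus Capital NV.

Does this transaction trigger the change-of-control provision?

Yes

The purchase adds only to Kwame's holdings (Talus's stake shrinks), so Kwame is the only person who could newly come to control Juniper.
Kwame holds 65% of Solent, so Kwame controls Solent.
Kwame holds 90% of Basalt, so Kwame controls Basalt.
Solent holds 100% of Lumen, so Kwame controls Lumen.
In Juniper, Kwame's side holds only 48%, not ≥ 50%.
So before the transaction, Kwame does not control Juniper.
After the purchase, Kwame's direct stake in Juniper rises to 48% + 48% = 96%, and Talus's stake falls to 4%.
Kwame holds 96% of Juniper, so Kwame controls Juniper.
Kwame did not control Juniper before and does after, so the clause is triggered.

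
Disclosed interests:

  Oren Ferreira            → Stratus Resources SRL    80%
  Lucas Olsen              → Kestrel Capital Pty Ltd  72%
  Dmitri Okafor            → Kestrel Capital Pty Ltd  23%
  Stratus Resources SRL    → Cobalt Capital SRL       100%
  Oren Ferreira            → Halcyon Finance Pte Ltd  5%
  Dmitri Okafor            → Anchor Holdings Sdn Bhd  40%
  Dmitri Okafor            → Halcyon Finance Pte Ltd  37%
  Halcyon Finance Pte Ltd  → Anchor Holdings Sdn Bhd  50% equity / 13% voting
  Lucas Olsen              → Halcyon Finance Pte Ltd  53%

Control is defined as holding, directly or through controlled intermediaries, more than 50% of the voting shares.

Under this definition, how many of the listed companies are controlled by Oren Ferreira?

Oren holds 80% of Stratus, so Oren controls Stratus.
Stratus holds 100% of Cobalt, so Oren controls Cobalt.
No other company's threshold is met.
Oren controls 2 companies.

2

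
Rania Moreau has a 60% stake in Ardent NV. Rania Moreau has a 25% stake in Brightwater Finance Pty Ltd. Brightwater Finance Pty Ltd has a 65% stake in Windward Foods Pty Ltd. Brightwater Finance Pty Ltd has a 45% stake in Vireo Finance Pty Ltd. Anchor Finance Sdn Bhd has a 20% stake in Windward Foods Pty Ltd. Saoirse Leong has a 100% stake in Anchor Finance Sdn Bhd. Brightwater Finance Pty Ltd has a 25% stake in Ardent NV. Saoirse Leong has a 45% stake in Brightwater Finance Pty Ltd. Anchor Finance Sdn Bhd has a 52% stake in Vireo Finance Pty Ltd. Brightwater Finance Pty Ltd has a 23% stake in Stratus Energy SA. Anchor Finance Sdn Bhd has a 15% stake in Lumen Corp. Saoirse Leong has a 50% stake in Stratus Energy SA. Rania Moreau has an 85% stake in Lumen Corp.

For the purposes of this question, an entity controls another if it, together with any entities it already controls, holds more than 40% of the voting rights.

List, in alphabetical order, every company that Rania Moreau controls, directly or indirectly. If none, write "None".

Rania holds 60% of Ardent, so Rania controls Ardent.
Rania holds 85% of Lumen, so Rania controls Lumen.
No other company's threshold is met.

Ardent NV, Lumen Corp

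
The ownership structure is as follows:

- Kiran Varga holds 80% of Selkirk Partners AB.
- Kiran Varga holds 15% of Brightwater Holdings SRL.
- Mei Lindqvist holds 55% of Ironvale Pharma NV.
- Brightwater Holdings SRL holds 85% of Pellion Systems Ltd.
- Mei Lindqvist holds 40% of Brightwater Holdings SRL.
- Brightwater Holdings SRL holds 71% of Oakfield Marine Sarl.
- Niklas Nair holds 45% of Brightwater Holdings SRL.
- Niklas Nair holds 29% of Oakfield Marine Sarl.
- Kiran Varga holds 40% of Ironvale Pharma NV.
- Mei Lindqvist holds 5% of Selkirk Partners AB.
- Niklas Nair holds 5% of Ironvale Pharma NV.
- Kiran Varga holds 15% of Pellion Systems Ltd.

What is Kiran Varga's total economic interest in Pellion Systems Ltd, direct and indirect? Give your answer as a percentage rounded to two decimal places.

Kiran reaches Pellion along 2 paths.
Direct stake: 15% = 15%.
Via Brightwater: 15% × 85% = 12.75%.
Total: 15% + 12.75% = 27.75%.

27.75%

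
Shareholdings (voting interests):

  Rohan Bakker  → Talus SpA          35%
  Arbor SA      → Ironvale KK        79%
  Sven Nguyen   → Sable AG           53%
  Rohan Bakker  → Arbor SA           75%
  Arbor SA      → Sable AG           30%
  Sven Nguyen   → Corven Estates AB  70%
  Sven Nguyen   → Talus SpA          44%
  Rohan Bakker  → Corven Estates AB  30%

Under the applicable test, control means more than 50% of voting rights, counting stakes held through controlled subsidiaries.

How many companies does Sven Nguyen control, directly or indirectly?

2

Sven holds 70% of Corven, so Sven controls Corven.
Sven holds 53% of Sable, so Sven controls Sable.
No other company's threshold is met.
Sven controls 2 companies.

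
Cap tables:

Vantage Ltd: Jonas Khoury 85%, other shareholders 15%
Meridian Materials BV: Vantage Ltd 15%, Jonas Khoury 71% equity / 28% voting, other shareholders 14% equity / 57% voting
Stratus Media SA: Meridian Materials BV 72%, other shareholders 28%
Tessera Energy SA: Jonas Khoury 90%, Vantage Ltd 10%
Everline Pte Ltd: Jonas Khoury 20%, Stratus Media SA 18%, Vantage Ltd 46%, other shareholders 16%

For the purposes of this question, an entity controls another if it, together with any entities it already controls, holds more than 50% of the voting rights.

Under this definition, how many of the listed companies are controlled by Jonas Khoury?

3

Jonas holds 85% of Vantage, so Jonas controls Vantage.
Jonas and Vantage together hold 90% + 10% = 100% of Tessera, so Jonas controls Tessera.
Jonas and Vantage together hold 20% + 46% = 66% of Everline, so Jonas controls Everline.
No other company's threshold is met.
Jonas controls 3 companies.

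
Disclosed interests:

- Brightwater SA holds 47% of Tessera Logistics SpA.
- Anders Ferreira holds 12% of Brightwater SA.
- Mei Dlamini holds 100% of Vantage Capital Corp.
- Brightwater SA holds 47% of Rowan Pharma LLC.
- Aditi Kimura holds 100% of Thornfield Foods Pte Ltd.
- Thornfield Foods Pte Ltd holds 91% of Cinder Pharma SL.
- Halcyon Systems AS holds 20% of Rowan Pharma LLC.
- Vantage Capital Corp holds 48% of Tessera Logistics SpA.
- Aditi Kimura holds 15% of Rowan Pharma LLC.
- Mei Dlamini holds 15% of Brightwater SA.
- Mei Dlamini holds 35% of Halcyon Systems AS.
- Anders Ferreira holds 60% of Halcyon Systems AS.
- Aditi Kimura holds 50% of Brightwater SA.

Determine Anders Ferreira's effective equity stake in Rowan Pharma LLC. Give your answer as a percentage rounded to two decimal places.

17.64%

Anders reaches Rowan along 2 paths.
Via Brightwater: 12% × 47% = 5.64%.
Via Halcyon: 60% × 20% = 12%.
Total: 5.64% + 12% = 17.64%.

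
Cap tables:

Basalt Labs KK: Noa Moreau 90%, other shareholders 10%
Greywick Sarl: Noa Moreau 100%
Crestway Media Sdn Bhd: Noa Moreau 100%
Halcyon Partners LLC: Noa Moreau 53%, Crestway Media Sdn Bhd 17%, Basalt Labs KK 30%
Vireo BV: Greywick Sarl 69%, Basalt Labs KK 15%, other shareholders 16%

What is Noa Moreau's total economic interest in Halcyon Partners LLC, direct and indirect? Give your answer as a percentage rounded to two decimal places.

97.00%

Noa reaches Halcyon along 3 paths.
Direct stake: 53% = 53%.
Via Crestway: 100% × 17% = 17%.
Via Basalt: 90% × 30% = 27%.
Total: 53% + 17% + 27% = 97%.
Rounded: 97.00%.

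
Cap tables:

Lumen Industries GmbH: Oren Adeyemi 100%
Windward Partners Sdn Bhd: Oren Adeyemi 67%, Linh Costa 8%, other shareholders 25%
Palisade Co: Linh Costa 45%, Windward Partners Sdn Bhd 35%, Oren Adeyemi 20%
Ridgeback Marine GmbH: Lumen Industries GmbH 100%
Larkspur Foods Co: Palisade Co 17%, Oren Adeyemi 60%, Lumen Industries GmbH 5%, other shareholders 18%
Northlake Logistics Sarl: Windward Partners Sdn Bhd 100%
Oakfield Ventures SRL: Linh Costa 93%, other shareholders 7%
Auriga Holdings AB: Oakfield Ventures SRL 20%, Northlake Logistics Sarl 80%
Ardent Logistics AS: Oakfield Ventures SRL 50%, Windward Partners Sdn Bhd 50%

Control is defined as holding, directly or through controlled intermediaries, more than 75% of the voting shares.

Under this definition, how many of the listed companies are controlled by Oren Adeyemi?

2

Oren holds 100% of Lumen, so Oren controls Lumen.
Lumen holds 100% of Ridgeback, so Oren controls Ridgeback.
No other company's threshold is met.
Oren controls 2 companies.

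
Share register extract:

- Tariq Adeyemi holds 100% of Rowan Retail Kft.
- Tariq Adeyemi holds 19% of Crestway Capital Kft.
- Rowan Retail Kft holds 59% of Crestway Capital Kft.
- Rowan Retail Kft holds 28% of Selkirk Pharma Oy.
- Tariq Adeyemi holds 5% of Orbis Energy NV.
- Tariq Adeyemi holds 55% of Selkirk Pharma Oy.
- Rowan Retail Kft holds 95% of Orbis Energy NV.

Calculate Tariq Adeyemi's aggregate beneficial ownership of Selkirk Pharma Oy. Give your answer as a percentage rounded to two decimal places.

83.00%

Tariq reaches Selkirk along 2 paths.
Via Rowan: 100% × 28% = 28%.
Direct stake: 55% = 55%.
Total: 28% + 55% = 83%.
Rounded: 83.00%.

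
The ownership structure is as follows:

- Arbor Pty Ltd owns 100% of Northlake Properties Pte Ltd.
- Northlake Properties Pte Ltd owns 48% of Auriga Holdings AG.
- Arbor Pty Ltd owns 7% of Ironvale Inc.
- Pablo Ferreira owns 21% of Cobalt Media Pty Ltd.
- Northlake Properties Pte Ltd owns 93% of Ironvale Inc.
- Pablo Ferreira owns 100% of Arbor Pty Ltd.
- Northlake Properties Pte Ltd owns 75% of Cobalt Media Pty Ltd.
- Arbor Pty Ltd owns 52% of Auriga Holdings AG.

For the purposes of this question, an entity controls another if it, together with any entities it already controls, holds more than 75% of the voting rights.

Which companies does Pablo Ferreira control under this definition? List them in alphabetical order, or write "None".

Pablo holds 100% of Arbor, so Pablo controls Arbor.
Arbor holds 100% of Northlake, so Pablo controls Northlake.
Northlake and Pablo together hold 75% + 21% = 96% of Cobalt, so Pablo controls Cobalt.
Northlake and Arbor together hold 93% + 7% = 100% of Ironvale, so Pablo controls Ironvale.
Northlake and Arbor together hold 48% + 52% = 100% of Auriga, so Pablo controls Auriga.

Arbor Pty Ltd, Auriga Holdings AG, Cobalt Media Pty Ltd, Ironvale Inc, Northlake Properties Pte Ltd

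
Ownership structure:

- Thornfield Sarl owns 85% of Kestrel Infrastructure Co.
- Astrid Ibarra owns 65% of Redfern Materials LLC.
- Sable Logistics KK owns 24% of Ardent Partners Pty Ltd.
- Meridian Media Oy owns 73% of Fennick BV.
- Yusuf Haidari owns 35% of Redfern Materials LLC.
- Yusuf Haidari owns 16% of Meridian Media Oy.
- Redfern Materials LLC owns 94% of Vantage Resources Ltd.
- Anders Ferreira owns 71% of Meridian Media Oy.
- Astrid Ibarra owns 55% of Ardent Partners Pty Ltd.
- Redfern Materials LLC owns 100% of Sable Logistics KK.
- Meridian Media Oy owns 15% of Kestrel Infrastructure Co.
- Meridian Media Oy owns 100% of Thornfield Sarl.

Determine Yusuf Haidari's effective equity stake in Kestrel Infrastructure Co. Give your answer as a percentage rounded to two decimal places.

Yusuf reaches Kestrel along 2 paths.
Via Meridian: 16% × 15% = 2.4%.
Via Meridian → Thornfield: 16% × 100% × 85% = 13.6%.
Total: 2.4% + 13.6% = 16%.
Rounded: 16.00%.

16.00%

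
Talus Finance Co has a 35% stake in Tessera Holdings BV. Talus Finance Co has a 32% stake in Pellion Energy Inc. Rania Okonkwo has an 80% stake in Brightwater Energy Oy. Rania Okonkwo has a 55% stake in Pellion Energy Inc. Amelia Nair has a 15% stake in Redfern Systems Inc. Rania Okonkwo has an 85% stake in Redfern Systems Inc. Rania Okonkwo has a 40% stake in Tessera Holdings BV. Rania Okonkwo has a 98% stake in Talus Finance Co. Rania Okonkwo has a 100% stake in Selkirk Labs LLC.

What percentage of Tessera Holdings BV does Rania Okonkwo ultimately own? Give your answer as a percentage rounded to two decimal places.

74.30%

Rania reaches Tessera along 2 paths.
Direct stake: 40% = 40%.
Via Talus: 98% × 35% = 34.3%.
Total: 40% + 34.3% = 74.3%.
Rounded: 74.30%.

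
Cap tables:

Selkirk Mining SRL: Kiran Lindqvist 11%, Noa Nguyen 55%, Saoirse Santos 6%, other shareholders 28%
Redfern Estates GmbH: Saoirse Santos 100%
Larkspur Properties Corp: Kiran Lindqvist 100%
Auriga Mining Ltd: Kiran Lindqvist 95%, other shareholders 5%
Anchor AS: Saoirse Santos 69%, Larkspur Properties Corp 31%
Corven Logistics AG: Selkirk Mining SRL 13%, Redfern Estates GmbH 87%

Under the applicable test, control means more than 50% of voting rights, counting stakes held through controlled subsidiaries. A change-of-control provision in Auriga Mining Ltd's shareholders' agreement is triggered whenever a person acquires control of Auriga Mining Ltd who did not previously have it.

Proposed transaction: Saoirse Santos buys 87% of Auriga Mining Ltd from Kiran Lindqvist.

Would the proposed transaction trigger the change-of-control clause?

Yes

The purchase adds only to Saoirse's holdings (Kiran's stake shrinks), so Saoirse is the only person who could newly come to control Auriga.
Saoirse holds 100% of Redfern, so Saoirse controls Redfern.
Saoirse holds 69% of Anchor, so Saoirse controls Anchor.
Redfern holds 87% of Corven, so Saoirse controls Corven.
Neither Saoirse nor any entity Saoirse controls holds any voting interest in Auriga.
So before the transaction, Saoirse does not control Auriga.
After the purchase, Saoirse holds 87% of Auriga directly, and Kiran's stake falls to 8%.
Saoirse holds 87% of Auriga, so Saoirse controls Auriga.
Saoirse did not control Auriga before and does after, so the clause is triggered.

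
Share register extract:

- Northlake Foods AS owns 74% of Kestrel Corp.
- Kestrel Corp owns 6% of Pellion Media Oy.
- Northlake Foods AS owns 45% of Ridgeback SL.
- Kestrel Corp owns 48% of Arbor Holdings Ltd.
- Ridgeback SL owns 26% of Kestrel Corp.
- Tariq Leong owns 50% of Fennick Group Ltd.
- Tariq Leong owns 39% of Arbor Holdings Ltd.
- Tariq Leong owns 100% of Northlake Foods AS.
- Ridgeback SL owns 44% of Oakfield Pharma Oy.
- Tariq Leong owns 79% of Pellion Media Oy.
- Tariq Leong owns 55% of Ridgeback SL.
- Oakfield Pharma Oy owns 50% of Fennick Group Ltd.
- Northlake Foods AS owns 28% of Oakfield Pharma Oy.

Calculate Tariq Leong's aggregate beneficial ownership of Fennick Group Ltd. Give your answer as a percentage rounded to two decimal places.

86.00%

Tariq reaches Fennick along 4 paths.
Direct stake: 50% = 50%.
Via Northlake → Oakfield: 100% × 28% × 50% = 14%.
Via Northlake → Ridgeback → Oakfield: 100% × 45% × 44% × 50% = 9.9%.
Via Ridgeback → Oakfield: 55% × 44% × 50% = 12.1%.
Total: 50% + 14% + 9.9% + 12.1% = 86%.
Rounded: 86.00%.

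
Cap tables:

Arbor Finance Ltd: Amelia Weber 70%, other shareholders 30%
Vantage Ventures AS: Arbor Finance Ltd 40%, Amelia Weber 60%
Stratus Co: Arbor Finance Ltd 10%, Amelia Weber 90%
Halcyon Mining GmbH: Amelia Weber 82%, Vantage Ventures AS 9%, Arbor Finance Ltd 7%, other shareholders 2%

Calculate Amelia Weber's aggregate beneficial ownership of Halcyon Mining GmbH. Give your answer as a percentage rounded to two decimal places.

Amelia reaches Halcyon along 4 paths.
Direct stake: 82% = 82%.
Via Arbor → Vantage: 70% × 40% × 9% = 2.52%.
Via Vantage: 60% × 9% = 5.4%.
Via Arbor: 70% × 7% = 4.9%.
Total: 82% + 2.52% + 5.4% + 4.9% = 94.82%.

94.82%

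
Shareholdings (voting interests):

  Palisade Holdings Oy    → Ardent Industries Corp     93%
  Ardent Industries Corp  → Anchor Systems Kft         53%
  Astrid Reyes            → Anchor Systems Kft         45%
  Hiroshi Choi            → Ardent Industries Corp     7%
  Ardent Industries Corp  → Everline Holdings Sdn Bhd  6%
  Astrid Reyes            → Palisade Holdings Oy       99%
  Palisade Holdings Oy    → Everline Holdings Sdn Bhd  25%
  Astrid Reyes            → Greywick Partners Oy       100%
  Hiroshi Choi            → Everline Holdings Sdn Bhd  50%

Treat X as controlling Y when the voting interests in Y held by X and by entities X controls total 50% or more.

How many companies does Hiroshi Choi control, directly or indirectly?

Hiroshi holds 50% of Everline, so Hiroshi controls Everline.
No other company's threshold is met.
Hiroshi controls 1 company.

1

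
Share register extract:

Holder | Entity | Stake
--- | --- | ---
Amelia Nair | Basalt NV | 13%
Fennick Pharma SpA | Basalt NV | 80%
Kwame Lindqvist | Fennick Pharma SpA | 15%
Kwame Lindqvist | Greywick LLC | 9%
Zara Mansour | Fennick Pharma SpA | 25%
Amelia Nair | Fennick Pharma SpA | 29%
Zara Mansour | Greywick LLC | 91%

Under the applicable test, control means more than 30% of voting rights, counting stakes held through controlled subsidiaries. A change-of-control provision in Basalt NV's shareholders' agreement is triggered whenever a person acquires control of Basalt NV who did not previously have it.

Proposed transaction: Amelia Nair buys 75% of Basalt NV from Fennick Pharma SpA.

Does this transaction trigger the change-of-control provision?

Yes

The purchase adds only to Amelia's holdings (Fennick's stake shrinks), so Amelia is the only person who could newly come to control Basalt.
Amelia's largest direct stake is 29% in Fennick, which does not meet the threshold, so Amelia controls no company.
In Basalt, Amelia's side holds only 13%, not > 30%.
So before the transaction, Amelia does not control Basalt.
After the purchase, Amelia's direct stake in Basalt rises to 13% + 75% = 88%, and Fennick's stake falls to 5%.
Amelia holds 88% of Basalt, so Amelia controls Basalt.
Amelia did not control Basalt before and does after, so the clause is triggered.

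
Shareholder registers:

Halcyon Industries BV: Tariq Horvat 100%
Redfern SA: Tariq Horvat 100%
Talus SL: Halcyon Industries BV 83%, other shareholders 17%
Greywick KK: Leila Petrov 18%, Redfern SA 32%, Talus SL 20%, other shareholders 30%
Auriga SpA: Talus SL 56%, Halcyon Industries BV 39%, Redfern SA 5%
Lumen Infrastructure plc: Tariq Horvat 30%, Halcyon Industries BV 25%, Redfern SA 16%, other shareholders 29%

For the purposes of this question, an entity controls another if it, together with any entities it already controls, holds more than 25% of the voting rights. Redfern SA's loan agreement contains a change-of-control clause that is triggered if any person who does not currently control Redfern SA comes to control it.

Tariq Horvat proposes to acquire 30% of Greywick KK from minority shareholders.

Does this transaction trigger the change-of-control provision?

No

The purchase changes only Tariq's holdings, so Tariq is the only person who could newly come to control Redfern.
Tariq holds 100% of Redfern, so Tariq controls Redfern.
So Tariq already controls Redfern before the transaction.
After the purchase, Tariq holds 30% of Greywick directly.
Tariq controlled Redfern already, so this is not a new person acquiring control; every other person's position is unchanged or reduced.
No new person acquires control, so the clause is not triggered.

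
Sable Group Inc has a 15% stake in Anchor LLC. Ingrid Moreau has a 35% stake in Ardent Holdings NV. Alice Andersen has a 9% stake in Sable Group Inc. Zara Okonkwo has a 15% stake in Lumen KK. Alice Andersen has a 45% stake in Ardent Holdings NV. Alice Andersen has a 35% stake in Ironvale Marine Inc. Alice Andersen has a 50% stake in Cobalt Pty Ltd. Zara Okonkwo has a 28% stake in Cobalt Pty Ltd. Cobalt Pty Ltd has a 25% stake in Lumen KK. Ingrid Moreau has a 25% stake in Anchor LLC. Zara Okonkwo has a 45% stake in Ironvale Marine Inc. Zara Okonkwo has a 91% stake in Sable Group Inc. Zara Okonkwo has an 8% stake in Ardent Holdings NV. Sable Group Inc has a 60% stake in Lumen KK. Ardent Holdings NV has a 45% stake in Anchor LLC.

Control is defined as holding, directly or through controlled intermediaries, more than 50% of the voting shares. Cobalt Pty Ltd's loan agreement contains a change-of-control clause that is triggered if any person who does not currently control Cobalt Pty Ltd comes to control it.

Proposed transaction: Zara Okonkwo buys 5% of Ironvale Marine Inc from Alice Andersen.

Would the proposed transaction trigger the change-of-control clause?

The purchase adds only to Zara's holdings (Alice's stake shrinks), so Zara is the only person who could newly come to control Cobalt.
Zara holds 91% of Sable, so Zara controls Sable.
Zara and Sable together hold 15% + 60% = 75% of Lumen, so Zara controls Lumen.
In Cobalt, Zara's side holds only 28%, not > 50%.
So before the transaction, Zara does not control Cobalt.
After the purchase, Zara's direct stake in Ironvale rises to 45% + 5% = 50%, and Alice's stake falls to 30%.
Zara's side now holds 50% of Ironvale, not > 50%, so Zara still does not control Ironvale.
After the transaction, Zara's side holds 28% of Cobalt, not > 50%, so Zara still does not control Cobalt.
No new person acquires control, so the clause is not triggered.

No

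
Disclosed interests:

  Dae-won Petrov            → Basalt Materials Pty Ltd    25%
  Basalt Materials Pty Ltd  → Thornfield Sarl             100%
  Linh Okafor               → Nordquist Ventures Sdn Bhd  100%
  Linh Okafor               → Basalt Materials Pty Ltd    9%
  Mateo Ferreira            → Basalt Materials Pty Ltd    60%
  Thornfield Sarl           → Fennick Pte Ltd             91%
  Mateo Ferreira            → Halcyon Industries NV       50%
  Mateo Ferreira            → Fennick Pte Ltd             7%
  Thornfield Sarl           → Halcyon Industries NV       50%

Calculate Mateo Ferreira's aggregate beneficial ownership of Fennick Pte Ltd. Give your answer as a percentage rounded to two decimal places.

61.60%

Mateo reaches Fennick along 2 paths.
Direct stake: 7% = 7%.
Via Basalt → Thornfield: 60% × 100% × 91% = 54.6%.
Total: 7% + 54.6% = 61.6%.
Rounded: 61.60%.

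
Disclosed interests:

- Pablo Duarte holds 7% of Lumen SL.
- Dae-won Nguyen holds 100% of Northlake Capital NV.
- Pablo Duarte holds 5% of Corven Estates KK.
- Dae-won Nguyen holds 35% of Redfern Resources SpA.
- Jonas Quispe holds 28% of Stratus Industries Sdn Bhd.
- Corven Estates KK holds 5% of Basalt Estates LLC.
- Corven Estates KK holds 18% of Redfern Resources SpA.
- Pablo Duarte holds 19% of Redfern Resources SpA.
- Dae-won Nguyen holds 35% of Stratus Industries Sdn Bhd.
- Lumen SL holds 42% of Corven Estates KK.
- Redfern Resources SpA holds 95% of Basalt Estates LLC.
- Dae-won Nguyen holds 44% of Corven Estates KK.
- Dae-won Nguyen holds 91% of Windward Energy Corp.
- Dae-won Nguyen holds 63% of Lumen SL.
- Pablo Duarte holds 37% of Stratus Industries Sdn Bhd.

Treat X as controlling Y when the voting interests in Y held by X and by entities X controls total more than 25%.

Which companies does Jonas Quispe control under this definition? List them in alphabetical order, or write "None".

Jonas holds 28% of Stratus, so Jonas controls Stratus.
No other company's threshold is met.

Stratus Industries Sdn Bhd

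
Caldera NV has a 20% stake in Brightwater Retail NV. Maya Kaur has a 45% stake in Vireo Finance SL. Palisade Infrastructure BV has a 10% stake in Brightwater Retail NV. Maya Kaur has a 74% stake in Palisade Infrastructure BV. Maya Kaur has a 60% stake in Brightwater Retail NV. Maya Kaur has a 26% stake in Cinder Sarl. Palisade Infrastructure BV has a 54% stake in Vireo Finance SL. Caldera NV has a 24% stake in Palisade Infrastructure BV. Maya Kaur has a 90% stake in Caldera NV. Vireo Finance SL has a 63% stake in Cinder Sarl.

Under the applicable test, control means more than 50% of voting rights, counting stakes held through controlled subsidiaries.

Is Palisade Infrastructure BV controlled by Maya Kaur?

Yes

Maya holds 90% of Caldera, so Maya controls Caldera.
Caldera and Maya together hold 24% + 74% = 98% of Palisade, so Maya controls Palisade.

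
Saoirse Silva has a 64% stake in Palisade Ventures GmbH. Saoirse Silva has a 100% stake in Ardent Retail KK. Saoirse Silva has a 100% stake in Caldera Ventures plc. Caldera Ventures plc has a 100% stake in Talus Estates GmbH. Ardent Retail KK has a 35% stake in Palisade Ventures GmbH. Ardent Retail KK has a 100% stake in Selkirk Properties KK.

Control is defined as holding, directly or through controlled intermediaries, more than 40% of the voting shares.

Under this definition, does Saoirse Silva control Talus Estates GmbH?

Saoirse holds 100% of Caldera, so Saoirse controls Caldera.
Caldera holds 100% of Talus, so Saoirse controls Talus.

Yes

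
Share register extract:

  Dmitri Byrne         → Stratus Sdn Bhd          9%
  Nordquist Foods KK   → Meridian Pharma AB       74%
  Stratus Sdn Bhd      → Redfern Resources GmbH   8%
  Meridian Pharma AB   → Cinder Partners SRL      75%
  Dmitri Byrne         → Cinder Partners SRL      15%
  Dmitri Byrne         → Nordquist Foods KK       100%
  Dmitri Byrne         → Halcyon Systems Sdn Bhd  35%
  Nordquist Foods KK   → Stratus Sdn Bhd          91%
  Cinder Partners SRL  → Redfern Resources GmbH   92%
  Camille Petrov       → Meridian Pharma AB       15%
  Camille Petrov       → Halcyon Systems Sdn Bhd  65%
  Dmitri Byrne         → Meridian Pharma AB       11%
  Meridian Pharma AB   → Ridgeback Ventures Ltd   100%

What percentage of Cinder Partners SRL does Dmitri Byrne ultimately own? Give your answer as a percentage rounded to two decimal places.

Dmitri reaches Cinder along 3 paths.
Direct stake: 15% = 15%.
Via Nordquist → Meridian: 100% × 74% × 75% = 55.5%.
Via Meridian: 11% × 75% = 8.25%.
Total: 15% + 55.5% + 8.25% = 78.75%.

78.75%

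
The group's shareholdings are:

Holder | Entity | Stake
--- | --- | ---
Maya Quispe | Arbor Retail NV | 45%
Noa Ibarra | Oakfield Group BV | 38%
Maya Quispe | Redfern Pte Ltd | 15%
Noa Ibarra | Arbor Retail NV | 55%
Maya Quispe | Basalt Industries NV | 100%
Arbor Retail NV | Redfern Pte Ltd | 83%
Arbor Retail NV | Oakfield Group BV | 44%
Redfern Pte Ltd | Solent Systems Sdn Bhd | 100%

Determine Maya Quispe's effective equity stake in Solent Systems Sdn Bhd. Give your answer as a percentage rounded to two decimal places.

Maya reaches Solent along 2 paths.
Via Redfern: 15% × 100% = 15%.
Via Arbor → Redfern: 45% × 83% × 100% = 37.35%.
Total: 15% + 37.35% = 52.35%.

52.35%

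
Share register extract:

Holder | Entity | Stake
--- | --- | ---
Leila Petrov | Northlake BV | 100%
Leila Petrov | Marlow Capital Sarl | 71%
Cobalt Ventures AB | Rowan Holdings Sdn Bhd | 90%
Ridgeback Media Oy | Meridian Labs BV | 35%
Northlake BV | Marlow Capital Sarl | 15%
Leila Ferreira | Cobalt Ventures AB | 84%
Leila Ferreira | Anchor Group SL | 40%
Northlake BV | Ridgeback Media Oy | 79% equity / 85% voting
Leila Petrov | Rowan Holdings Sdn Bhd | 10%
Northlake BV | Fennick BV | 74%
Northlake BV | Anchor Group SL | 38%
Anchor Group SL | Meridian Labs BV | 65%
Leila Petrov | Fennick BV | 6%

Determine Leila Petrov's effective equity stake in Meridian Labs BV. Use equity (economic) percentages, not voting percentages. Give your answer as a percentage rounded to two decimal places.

52.35%

Leila Petrov reaches Meridian along 2 paths.
Via Northlake → Ridgeback: 100% × 79% × 35% = 27.65%.
Via Northlake → Anchor: 100% × 38% × 65% = 24.7%.
Total: 27.65% + 24.7% = 52.35%.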